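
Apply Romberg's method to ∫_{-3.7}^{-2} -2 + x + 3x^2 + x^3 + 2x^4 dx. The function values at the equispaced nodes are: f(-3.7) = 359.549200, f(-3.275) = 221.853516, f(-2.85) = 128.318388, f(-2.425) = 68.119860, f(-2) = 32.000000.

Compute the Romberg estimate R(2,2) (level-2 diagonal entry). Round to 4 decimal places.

256.1298

R(0,0) (trapezoid, 1 panel, h=1.7000): 332.816820
R(1,0) (trapezoid, 2 panels, h=0.8500): 275.479040
R(2,0) (trapezoid, 4 panels, h=0.4250): 260.978205
R(1,1) = 275.479040 + (275.479040 − 332.816820)/3 = 256.366447
R(2,1) = 260.978205 + (260.978205 − 275.479040)/3 = 256.144593
R(2,2) = 256.144593 + (256.144593 − 256.366447)/15 = 256.129803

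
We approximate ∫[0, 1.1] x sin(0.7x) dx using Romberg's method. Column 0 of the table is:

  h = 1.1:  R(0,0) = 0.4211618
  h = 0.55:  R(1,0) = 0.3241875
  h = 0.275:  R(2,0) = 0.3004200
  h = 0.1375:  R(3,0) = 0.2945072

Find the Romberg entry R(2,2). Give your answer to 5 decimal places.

0.29254

R(1,1) = (4·0.3241875 − 0.4211618) / 3 = 0.2918627
R(2,1) = 0.3004200 + (0.3004200 − 0.3241875)/3 = 0.2924975
R(2,2) = 0.2924975 + (0.2924975 − 0.2918627)/15 = 0.2925398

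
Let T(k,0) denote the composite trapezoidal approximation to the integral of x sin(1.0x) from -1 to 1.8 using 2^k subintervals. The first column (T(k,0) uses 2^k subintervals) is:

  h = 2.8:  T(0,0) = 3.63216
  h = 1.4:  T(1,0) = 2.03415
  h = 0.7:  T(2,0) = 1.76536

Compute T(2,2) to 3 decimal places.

1.687

T(1,1) = 2.03415 + (2.03415 − 3.63216)/3 = 1.50148
T(2,1) = 1.76536 + (1.76536 − 2.03415)/3 = 1.67576
T(2,2) = 1.67576 + (1.67576 − 1.50148)/15 = 1.68738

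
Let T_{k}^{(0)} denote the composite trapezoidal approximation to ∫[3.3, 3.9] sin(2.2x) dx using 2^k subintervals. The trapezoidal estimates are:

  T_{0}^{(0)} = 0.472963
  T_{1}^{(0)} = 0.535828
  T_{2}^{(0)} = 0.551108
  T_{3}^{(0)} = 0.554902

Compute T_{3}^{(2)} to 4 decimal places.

0.5562

Richardson extrapolation on the trapezoidal column (denominator 4−1=3):
T_{2}^{(1)} = 0.551108 + (0.551108 − 0.535828)/3 = 0.556201
T_{3}^{(1)} = (4·0.554902 − 0.551108) / 3 = 0.556167
T_{3}^{(2)} = (16·0.556167 − 0.556201) / 15 = 0.556165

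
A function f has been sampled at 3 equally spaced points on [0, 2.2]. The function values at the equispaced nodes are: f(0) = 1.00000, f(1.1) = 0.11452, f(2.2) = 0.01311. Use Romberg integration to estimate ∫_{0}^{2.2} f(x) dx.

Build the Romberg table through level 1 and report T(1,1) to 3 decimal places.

T(0,0) (trapezoid, 1 panel, h=2.2000): 1.11442
T(1,0) (trapezoid, 2 panels, h=1.1000): 0.68318
T(1,1) = 0.68318 + (0.68318 − 1.11442)/3 = 0.53943

0.539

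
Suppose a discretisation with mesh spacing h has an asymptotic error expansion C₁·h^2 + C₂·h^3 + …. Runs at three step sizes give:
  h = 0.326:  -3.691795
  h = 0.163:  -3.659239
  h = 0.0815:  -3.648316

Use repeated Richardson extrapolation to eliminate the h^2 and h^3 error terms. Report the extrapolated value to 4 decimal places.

First eliminate the h^2 term (factor 2^2 = 4):
  B₁ = (4·(-3.659239) − (-3.691795))/3 = -3.648387
  B₂ = (4·(-3.648316) − (-3.659239))/3 = -3.644675
Then eliminate the h^3 term (factor 2^3 = 8):
  (8·(-3.644675) − (-3.648387))/7 = -3.644145

-3.6441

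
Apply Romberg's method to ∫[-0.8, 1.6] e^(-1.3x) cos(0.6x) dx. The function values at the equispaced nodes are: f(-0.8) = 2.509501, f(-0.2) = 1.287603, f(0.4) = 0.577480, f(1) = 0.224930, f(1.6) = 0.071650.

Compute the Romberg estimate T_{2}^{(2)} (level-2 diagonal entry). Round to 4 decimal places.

T_{0}^{(0)} (trapezoid, 1 panel, h=2.4000): 3.097381
T_{1}^{(0)} (trapezoid, 2 panels, h=1.2000): 2.241667
T_{2}^{(0)} (trapezoid, 4 panels, h=0.6000): 2.028353
T_{1}^{(1)} = 2.241667 + (2.241667 − 3.097381)/3 = 1.956429
T_{2}^{(1)} = 2.028353 + (2.028353 − 2.241667)/3 = 1.957248
T_{2}^{(2)} = 1.957248 + (1.957248 − 1.956429)/15 = 1.957303

1.9573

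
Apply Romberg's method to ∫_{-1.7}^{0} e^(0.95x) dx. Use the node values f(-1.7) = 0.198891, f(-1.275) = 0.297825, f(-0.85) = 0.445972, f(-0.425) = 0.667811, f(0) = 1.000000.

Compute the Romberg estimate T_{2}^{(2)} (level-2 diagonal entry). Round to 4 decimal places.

0.8433

T_{0}^{(0)} (trapezoid, 1 panel, h=1.7000): 1.019057
T_{1}^{(0)} (trapezoid, 2 panels, h=0.8500): 0.888605
T_{2}^{(0)} (trapezoid, 4 panels, h=0.4250): 0.854698
T_{1}^{(1)} = 0.888605 + (0.888605 − 1.019057)/3 = 0.845121
T_{2}^{(1)} = 0.854698 + (0.854698 − 0.888605)/3 = 0.843396
T_{2}^{(2)} = 0.843396 + (0.843396 − 0.845121)/15 = 0.843281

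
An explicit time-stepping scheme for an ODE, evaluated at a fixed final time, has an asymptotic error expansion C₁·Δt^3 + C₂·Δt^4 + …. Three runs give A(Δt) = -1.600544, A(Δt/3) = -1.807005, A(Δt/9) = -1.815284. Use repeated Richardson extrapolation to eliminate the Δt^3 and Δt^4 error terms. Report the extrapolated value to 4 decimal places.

First eliminate the Δt^3 term (factor 3^3 = 27):
  B₁ = (27·(-1.807005) − (-1.600544))/26 = -1.814946
  B₂ = (27·(-1.815284) − (-1.807005))/26 = -1.815602
Then eliminate the Δt^4 term (factor 3^4 = 81):
  (81·(-1.815602) − (-1.814946))/80 = -1.815610

-1.8156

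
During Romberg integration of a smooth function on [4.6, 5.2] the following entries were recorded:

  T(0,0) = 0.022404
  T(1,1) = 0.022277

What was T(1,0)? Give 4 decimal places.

0.0223

From T(1,1) = (4·T(1,0) − T(0,0))/3, solve for T(1,0):
4·T(1,0) = 3·0.022277 + 0.022404 = 0.089235
T(1,0) = 0.022309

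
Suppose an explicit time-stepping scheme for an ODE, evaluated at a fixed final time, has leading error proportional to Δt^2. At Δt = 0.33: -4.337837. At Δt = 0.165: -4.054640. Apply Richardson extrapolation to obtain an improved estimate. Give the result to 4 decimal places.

-3.9602

Extrapolated value = (4·A(Δt/2) − A(Δt)) / (4 − 1)
= (4·(-4.054640) − (-4.337837)) / 3
= -11.880723 / 3 = -3.960241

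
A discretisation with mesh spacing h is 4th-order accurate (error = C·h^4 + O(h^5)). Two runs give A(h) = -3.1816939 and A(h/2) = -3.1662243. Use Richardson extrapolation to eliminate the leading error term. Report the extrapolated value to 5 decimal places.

The leading error scales as h^4; refining by a factor of 2 reduces it by 2^4 = 16.
Extrapolated value = (16·A(h/2) − A(h)) / (16 − 1)
= (16·(-3.1662243) − (-3.1816939)) / 15
= -47.4778949 / 15 = -3.1651930

-3.16519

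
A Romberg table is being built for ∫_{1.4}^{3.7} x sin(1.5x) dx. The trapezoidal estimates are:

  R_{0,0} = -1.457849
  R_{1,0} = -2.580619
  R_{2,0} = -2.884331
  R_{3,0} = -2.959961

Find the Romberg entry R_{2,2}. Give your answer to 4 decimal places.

Richardson extrapolation on the trapezoidal column (denominator 4−1=3):
R_{1,1} = (4·(-2.580619) − (-1.457849)) / 3 = -2.954876
R_{2,1} = -2.884331 + (-2.884331 − (-2.580619))/3 = -2.985568
R_{2,2} = -2.985568 + (-2.985568 − (-2.954876))/15 = -2.987614

-2.9876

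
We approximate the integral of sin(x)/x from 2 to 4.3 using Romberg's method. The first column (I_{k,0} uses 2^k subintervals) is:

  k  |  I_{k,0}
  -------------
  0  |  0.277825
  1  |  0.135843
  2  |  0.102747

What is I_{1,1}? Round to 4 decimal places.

0.0885

Richardson extrapolation on the trapezoidal column (denominator 4−1=3):
I_{1,1} = (4·0.135843 − 0.277825) / 3 = 0.088516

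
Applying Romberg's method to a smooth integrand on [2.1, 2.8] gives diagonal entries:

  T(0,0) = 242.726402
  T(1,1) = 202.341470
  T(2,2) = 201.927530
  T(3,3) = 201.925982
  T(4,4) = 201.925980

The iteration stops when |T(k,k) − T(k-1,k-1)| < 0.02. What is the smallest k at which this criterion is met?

k = 3

|T(1,1) − T(0,0)| = 40.384932 ≥ 0.02
|T(2,2) − T(1,1)| = 0.413940 ≥ 0.02
|T(3,3) − T(2,2)| = 0.001548 < 0.02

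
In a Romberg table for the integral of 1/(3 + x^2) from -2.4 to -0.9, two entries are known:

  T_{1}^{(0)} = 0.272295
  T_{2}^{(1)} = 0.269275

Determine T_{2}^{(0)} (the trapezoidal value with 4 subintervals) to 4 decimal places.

From T_{2}^{(1)} = (4·T_{2}^{(0)} − T_{1}^{(0)})/3, solve for T_{2}^{(0)}:
4·T_{2}^{(0)} = 3·0.269275 + 0.272295 = 1.080120
T_{2}^{(0)} = 0.270030

0.2700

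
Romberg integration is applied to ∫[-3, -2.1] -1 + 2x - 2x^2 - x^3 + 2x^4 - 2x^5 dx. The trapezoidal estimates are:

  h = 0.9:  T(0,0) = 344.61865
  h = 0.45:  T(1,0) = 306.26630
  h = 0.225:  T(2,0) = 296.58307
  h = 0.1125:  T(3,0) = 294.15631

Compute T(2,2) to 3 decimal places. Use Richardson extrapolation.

Richardson extrapolation on the trapezoidal column (denominator 4−1=3):
T(1,1) = (4·306.26630 − 344.61865) / 3 = 293.48218
T(2,1) = 296.58307 + (296.58307 − 306.26630)/3 = 293.35533
T(2,2) = 293.35533 + (293.35533 − 293.48218)/15 = 293.34687

293.347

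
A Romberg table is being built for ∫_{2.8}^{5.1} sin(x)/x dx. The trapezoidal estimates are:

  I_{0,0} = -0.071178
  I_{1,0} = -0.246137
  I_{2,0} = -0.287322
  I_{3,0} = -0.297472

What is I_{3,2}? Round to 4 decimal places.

-0.3008

I_{2,1} = -0.287322 + (-0.287322 − (-0.246137))/3 = -0.301050
I_{3,1} = (4·(-0.297472) − (-0.287322)) / 3 = -0.300855
I_{3,2} = (16·(-0.300855) − (-0.301050)) / 15 = -0.300842
(Column j=1 coincides with Simpson's rule on the same nodes.)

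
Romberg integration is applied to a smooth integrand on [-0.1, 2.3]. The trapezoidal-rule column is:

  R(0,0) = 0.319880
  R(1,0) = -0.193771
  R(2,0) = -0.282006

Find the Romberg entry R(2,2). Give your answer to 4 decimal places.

-0.3078

R(1,1) = (4·(-0.193771) − 0.319880) / 3 = -0.364988
R(2,1) = (4·(-0.282006) − (-0.193771)) / 3 = -0.311418
R(2,2) = (16·(-0.311418) − (-0.364988)) / 15 = -0.307847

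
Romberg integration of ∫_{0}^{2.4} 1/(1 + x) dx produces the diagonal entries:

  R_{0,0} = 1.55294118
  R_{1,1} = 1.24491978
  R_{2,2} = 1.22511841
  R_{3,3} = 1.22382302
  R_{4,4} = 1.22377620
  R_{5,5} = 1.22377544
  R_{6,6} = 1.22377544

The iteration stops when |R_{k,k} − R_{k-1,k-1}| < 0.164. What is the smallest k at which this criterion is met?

|R_{1,1} − R_{0,0}| = 0.30802140 ≥ 0.164
|R_{2,2} − R_{1,1}| = 0.01980137 < 0.164

k = 2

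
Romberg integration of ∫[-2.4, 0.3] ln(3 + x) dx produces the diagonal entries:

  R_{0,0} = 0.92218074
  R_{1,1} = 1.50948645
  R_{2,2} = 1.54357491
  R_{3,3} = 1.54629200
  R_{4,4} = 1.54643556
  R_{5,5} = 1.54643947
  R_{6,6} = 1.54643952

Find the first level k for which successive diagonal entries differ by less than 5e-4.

k = 4

|R_{1,1} − R_{0,0}| = 0.58730571 ≥ 5e-4
|R_{2,2} − R_{1,1}| = 0.03408846 ≥ 5e-4
|R_{3,3} − R_{2,2}| = 0.00271709 ≥ 5e-4
|R_{4,4} − R_{3,3}| = 0.00014356 < 5e-4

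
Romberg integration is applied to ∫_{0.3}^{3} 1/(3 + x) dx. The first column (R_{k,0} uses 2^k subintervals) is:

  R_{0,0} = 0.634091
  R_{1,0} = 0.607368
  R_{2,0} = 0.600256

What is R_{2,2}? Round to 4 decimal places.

R_{1,1} = (4·0.607368 − 0.634091) / 3 = 0.598460
R_{2,1} = 0.600256 + (0.600256 − 0.607368)/3 = 0.597885
R_{2,2} = (16·0.597885 − 0.598460) / 15 = 0.597847
(Column j=1 coincides with Simpson's rule on the same nodes.)

0.5978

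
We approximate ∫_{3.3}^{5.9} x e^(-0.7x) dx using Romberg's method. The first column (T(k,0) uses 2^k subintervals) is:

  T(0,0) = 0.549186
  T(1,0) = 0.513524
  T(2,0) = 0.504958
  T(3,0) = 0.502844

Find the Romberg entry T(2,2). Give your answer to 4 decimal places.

0.5021

Richardson extrapolation on the trapezoidal column (denominator 4−1=3):
T(1,1) = 0.513524 + (0.513524 − 0.549186)/3 = 0.501637
T(2,1) = (4·0.504958 − 0.513524) / 3 = 0.502103
T(2,2) = 0.502103 + (0.502103 − 0.501637)/15 = 0.502134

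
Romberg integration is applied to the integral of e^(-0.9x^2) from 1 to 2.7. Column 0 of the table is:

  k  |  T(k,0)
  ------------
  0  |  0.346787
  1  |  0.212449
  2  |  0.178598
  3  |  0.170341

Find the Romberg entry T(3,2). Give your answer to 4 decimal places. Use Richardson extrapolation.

0.1676

T(2,1) = (4·0.178598 − 0.212449) / 3 = 0.167314
T(3,1) = (4·0.170341 − 0.178598) / 3 = 0.167589
T(3,2) = 0.167589 + (0.167589 − 0.167314)/15 = 0.167607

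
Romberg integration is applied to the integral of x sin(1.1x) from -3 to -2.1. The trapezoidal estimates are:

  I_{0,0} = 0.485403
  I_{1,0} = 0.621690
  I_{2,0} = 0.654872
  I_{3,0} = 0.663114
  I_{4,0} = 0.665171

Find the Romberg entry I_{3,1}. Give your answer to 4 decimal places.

0.6659

I_{3,1} = 0.663114 + (0.663114 − 0.654872)/3 = 0.665861
(Column j=1 coincides with Simpson's rule on the same nodes.)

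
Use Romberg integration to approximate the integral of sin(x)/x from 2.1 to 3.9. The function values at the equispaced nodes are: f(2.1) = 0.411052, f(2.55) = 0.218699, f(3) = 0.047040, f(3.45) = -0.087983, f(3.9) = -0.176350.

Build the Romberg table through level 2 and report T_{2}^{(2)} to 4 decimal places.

T_{0}^{(0)} (trapezoid, 1 panel, h=1.8000): 0.211232
T_{1}^{(0)} (trapezoid, 2 panels, h=0.9000): 0.147952
T_{2}^{(0)} (trapezoid, 4 panels, h=0.4500): 0.132798
T_{1}^{(1)} = 0.147952 + (0.147952 − 0.211232)/3 = 0.126859
T_{2}^{(1)} = 0.132798 + (0.132798 − 0.147952)/3 = 0.127747
T_{2}^{(2)} = 0.127747 + (0.127747 − 0.126859)/15 = 0.127806

0.1278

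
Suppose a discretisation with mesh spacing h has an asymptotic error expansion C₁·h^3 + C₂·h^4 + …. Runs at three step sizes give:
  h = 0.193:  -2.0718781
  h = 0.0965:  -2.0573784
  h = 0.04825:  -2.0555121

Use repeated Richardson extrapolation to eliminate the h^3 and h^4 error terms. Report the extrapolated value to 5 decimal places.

-2.05524

First eliminate the h^3 term (factor 2^3 = 8):
  B₁ = (8·(-2.0573784) − (-2.0718781))/7 = -2.0553070
  B₂ = (8·(-2.0555121) − (-2.0573784))/7 = -2.0552455
Then eliminate the h^4 term (factor 2^4 = 16):
  (16·(-2.0552455) − (-2.0553070))/15 = -2.0552414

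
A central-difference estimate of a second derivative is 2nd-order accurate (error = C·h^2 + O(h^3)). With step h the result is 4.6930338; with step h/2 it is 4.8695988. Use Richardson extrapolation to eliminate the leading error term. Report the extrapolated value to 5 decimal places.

The leading error scales as h^2; refining by a factor of 2 reduces it by 2^2 = 4.
Extrapolated value = (4·A(h/2) − A(h)) / (4 − 1)
= (4·4.8695988 − 4.6930338) / 3
= 14.7853614 / 3 = 4.9284538

4.92845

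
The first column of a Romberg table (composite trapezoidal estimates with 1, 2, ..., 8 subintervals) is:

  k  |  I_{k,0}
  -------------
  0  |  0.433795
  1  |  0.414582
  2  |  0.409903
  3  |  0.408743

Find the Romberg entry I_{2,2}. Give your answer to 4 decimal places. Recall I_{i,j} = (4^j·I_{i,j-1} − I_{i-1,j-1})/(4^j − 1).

0.4084

I_{1,1} = (4·0.414582 − 0.433795) / 3 = 0.408178
I_{2,1} = (4·0.409903 − 0.414582) / 3 = 0.408343
I_{2,2} = 0.408343 + (0.408343 − 0.408178)/15 = 0.408354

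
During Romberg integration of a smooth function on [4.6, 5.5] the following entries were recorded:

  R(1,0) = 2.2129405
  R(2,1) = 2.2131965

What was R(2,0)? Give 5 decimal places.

From R(2,1) = (4·R(2,0) − R(1,0))/3, solve for R(2,0):
4·R(2,0) = 3·2.2131965 + 2.2129405 = 8.8525300
R(2,0) = 2.2131325

2.21313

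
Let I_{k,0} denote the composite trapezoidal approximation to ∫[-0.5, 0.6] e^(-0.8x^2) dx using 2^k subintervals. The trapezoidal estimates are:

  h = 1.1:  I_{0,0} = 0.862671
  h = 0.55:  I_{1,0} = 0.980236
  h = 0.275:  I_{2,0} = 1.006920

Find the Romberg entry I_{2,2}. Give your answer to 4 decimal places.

1.0156

I_{1,1} = (4·0.980236 − 0.862671) / 3 = 1.019424
I_{2,1} = 1.006920 + (1.006920 − 0.980236)/3 = 1.015815
I_{2,2} = (16·1.015815 − 1.019424) / 15 = 1.015574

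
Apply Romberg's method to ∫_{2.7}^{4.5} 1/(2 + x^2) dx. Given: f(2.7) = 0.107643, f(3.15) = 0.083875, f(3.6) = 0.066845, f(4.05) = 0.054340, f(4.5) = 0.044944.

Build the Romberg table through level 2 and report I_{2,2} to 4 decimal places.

I_{0,0} (trapezoid, 1 panel, h=1.8000): 0.137328
I_{1,0} (trapezoid, 2 panels, h=0.9000): 0.128825
I_{2,0} (trapezoid, 4 panels, h=0.4500): 0.126609
I_{1,1} = 0.128825 + (0.128825 − 0.137328)/3 = 0.125991
I_{2,1} = 0.126609 + (0.126609 − 0.128825)/3 = 0.125870
I_{2,2} = 0.125870 + (0.125870 − 0.125991)/15 = 0.125862

0.1259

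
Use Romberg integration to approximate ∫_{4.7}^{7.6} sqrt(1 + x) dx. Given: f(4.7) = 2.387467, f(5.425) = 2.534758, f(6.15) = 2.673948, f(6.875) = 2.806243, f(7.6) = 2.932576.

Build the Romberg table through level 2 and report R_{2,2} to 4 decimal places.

7.7411

R_{0,0} (trapezoid, 1 panel, h=2.9000): 7.714062
R_{1,0} (trapezoid, 2 panels, h=1.4500): 7.734256
R_{2,0} (trapezoid, 4 panels, h=0.7250): 7.739354
R_{1,1} = 7.734256 + (7.734256 − 7.714062)/3 = 7.740987
R_{2,1} = 7.739354 + (7.739354 − 7.734256)/3 = 7.741053
R_{2,2} = 7.741053 + (7.741053 − 7.740987)/15 = 7.741057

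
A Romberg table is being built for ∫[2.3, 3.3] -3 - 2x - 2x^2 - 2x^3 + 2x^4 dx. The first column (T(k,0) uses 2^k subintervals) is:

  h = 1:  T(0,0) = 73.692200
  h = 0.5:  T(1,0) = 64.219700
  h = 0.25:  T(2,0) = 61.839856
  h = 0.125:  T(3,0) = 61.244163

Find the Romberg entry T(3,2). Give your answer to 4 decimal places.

61.0455

T(2,1) = 61.839856 + (61.839856 − 64.219700)/3 = 61.046575
T(3,1) = 61.244163 + (61.244163 − 61.839856)/3 = 61.045599
T(3,2) = 61.045599 + (61.045599 − 61.046575)/15 = 61.045534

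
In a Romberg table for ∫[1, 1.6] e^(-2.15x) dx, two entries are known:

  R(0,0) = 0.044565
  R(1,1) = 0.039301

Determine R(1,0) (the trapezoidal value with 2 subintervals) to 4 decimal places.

From R(1,1) = (4·R(1,0) − R(0,0))/3, solve for R(1,0):
4·R(1,0) = 3·0.039301 + 0.044565 = 0.162468
R(1,0) = 0.040617

0.0406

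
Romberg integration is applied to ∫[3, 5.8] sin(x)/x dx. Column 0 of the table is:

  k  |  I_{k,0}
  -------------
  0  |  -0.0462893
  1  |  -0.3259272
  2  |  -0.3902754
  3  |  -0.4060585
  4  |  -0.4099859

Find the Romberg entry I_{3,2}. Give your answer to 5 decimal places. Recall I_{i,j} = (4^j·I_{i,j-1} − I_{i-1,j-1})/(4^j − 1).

Richardson extrapolation on the trapezoidal column (denominator 4−1=3):
I_{2,1} = -0.3902754 + (-0.3902754 − (-0.3259272))/3 = -0.4117248
I_{3,1} = (4·(-0.4060585) − (-0.3902754)) / 3 = -0.4113195
I_{3,2} = -0.4113195 + (-0.4113195 − (-0.4117248))/15 = -0.4112925

-0.41129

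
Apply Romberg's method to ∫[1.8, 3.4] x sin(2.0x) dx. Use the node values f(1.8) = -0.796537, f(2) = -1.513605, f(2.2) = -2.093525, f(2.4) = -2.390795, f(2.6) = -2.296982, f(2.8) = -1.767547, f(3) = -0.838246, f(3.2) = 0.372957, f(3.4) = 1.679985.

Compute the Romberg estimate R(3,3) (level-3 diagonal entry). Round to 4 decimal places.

R(0,0) (trapezoid, 1 panel, h=1.6000): 0.706758
R(1,0) (trapezoid, 2 panels, h=0.8000): -1.484206
R(2,0) (trapezoid, 4 panels, h=0.4000): -1.914812
R(3,0) (trapezoid, 8 panels, h=0.2000): -2.017204
R(1,1) = -1.484206 + (-1.484206 − 0.706758)/3 = -2.214527
R(2,1) = -1.914812 + (-1.914812 − (-1.484206))/3 = -2.058347
R(3,1) = -2.017204 + (-2.017204 − (-1.914812))/3 = -2.051335
R(2,2) = -2.058347 + (-2.058347 − (-2.214527))/15 = -2.047935
R(3,2) = -2.051335 + (-2.051335 − (-2.058347))/15 = -2.050868
R(3,3) = -2.050868 + (-2.050868 − (-2.047935))/63 = -2.050915

-2.0509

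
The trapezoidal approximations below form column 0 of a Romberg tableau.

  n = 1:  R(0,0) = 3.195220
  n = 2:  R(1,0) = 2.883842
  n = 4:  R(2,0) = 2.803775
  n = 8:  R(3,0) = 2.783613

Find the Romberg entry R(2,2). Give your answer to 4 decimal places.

2.7769

Richardson extrapolation on the trapezoidal column (denominator 4−1=3):
R(1,1) = 2.883842 + (2.883842 − 3.195220)/3 = 2.780049
R(2,1) = (4·2.803775 − 2.883842) / 3 = 2.777086
R(2,2) = (16·2.777086 − 2.780049) / 15 = 2.776888
(Column j=1 coincides with Simpson's rule on the same nodes.)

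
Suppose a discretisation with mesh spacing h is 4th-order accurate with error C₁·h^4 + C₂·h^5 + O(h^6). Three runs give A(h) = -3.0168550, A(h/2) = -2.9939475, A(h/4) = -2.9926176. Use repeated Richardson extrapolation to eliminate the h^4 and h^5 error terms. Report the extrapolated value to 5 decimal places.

-2.99253

First eliminate the h^4 term (factor 2^4 = 16):
  B₁ = (16·(-2.9939475) − (-3.0168550))/15 = -2.9924203
  B₂ = (16·(-2.9926176) − (-2.9939475))/15 = -2.9925289
Then eliminate the h^5 term (factor 2^5 = 32):
  (32·(-2.9925289) − (-2.9924203))/31 = -2.9925324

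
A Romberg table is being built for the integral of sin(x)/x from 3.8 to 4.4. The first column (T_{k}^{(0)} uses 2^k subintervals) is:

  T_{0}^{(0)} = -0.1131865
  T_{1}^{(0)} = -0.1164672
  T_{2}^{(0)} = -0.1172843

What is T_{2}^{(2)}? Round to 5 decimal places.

Richardson extrapolation on the trapezoidal column (denominator 4−1=3):
T_{1}^{(1)} = (4·(-0.1164672) − (-0.1131865)) / 3 = -0.1175608
T_{2}^{(1)} = -0.1172843 + (-0.1172843 − (-0.1164672))/3 = -0.1175567
T_{2}^{(2)} = -0.1175567 + (-0.1175567 − (-0.1175608))/15 = -0.1175564
(Column j=1 coincides with Simpson's rule on the same nodes.)

-0.11756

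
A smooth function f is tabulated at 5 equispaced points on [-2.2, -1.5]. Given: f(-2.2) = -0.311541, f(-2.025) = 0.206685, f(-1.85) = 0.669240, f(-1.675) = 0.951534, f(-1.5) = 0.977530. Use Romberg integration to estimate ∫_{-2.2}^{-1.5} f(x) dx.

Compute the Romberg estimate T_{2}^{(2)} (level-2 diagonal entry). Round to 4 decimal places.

T_{0}^{(0)} (trapezoid, 1 panel, h=0.7000): 0.233096
T_{1}^{(0)} (trapezoid, 2 panels, h=0.3500): 0.350782
T_{2}^{(0)} (trapezoid, 4 panels, h=0.1750): 0.378079
T_{1}^{(1)} = 0.350782 + (0.350782 − 0.233096)/3 = 0.390011
T_{2}^{(1)} = 0.378079 + (0.378079 − 0.350782)/3 = 0.387178
T_{2}^{(2)} = 0.387178 + (0.387178 − 0.390011)/15 = 0.386989

0.3870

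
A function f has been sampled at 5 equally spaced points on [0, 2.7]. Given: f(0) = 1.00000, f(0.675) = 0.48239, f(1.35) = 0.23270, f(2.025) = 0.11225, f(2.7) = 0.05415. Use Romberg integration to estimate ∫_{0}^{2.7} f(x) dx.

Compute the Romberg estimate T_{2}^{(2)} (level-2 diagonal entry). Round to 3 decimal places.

T_{0}^{(0)} (trapezoid, 1 panel, h=2.7000): 1.42310
T_{1}^{(0)} (trapezoid, 2 panels, h=1.3500): 1.02570
T_{2}^{(0)} (trapezoid, 4 panels, h=0.6750): 0.91423
T_{1}^{(1)} = 1.02570 + (1.02570 − 1.42310)/3 = 0.89323
T_{2}^{(1)} = 0.91423 + (0.91423 − 1.02570)/3 = 0.87707
T_{2}^{(2)} = 0.87707 + (0.87707 − 0.89323)/15 = 0.87599

0.876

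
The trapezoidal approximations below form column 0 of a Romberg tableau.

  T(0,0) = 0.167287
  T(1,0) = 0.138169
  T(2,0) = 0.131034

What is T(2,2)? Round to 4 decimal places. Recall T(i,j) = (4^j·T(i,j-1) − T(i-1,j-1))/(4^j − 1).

T(1,1) = (4·0.138169 − 0.167287) / 3 = 0.128463
T(2,1) = (4·0.131034 − 0.138169) / 3 = 0.128656
T(2,2) = (16·0.128656 − 0.128463) / 15 = 0.128669

0.1287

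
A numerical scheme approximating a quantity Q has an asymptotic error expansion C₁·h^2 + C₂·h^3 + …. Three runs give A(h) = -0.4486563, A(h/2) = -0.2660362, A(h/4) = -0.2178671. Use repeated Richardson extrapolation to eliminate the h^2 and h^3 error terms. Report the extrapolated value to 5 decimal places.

First eliminate the h^2 term (factor 2^2 = 4):
  B₁ = (4·(-0.2660362) − (-0.4486563))/3 = -0.2051628
  B₂ = (4·(-0.2178671) − (-0.2660362))/3 = -0.2018107
Then eliminate the h^3 term (factor 2^3 = 8):
  (8·(-0.2018107) − (-0.2051628))/7 = -0.2013318

-0.20133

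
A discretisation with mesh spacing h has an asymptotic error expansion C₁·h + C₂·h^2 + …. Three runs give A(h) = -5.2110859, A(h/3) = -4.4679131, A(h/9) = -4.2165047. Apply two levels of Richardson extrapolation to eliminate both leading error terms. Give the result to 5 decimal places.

-4.09011

First eliminate the h term (factor 3^1 = 3):
  B₁ = (3·(-4.4679131) − (-5.2110859))/2 = -4.0963267
  B₂ = (3·(-4.2165047) − (-4.4679131))/2 = -4.0908005
Then eliminate the h^2 term (factor 3^2 = 9):
  (9·(-4.0908005) − (-4.0963267))/8 = -4.0901097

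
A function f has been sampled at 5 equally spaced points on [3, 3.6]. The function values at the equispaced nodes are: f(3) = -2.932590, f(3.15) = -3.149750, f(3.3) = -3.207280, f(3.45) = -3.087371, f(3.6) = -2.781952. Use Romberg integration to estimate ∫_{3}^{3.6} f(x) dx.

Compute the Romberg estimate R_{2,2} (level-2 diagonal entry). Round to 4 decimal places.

-1.8538

R_{0,0} (trapezoid, 1 panel, h=0.6000): -1.714363
R_{1,0} (trapezoid, 2 panels, h=0.3000): -1.819365
R_{2,0} (trapezoid, 4 panels, h=0.1500): -1.845251
R_{1,1} = -1.819365 + (-1.819365 − (-1.714363))/3 = -1.854366
R_{2,1} = -1.845251 + (-1.845251 − (-1.819365))/3 = -1.853880
R_{2,2} = -1.853880 + (-1.853880 − (-1.854366))/15 = -1.853848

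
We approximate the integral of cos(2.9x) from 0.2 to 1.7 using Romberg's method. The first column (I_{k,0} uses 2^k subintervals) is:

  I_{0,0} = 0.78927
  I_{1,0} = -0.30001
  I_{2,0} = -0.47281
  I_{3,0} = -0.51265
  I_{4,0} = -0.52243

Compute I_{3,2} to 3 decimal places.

I_{2,1} = -0.47281 + (-0.47281 − (-0.30001))/3 = -0.53041
I_{3,1} = -0.51265 + (-0.51265 − (-0.47281))/3 = -0.52593
I_{3,2} = (16·(-0.52593) − (-0.53041)) / 15 = -0.52563

-0.526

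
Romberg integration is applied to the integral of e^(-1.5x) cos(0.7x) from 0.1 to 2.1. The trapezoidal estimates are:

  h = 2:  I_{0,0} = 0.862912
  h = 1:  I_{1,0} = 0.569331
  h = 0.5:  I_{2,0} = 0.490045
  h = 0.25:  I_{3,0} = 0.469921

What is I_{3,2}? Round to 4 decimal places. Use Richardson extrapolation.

I_{2,1} = 0.490045 + (0.490045 − 0.569331)/3 = 0.463616
I_{3,1} = 0.469921 + (0.469921 − 0.490045)/3 = 0.463213
I_{3,2} = (16·0.463213 − 0.463616) / 15 = 0.463186

0.4632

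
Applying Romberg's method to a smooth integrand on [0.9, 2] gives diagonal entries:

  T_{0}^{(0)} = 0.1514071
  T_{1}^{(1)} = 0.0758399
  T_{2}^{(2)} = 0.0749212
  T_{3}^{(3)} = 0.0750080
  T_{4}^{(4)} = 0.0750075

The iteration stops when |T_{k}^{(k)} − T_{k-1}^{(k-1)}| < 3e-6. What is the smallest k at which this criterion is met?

k = 4

|T_{1}^{(1)} − T_{0}^{(0)}| = 0.0755672 ≥ 3e-6
|T_{2}^{(2)} − T_{1}^{(1)}| = 0.0009187 ≥ 3e-6
|T_{3}^{(3)} − T_{2}^{(2)}| = 0.0000868 ≥ 3e-6
|T_{4}^{(4)} − T_{3}^{(3)}| = 0.0000005 < 3e-6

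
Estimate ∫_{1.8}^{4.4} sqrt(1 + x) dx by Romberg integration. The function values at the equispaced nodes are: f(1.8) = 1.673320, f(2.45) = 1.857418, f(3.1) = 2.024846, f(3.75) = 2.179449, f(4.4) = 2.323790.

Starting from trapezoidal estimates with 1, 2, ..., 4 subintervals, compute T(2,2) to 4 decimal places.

T(0,0) (trapezoid, 1 panel, h=2.6000): 5.196243
T(1,0) (trapezoid, 2 panels, h=1.3000): 5.230421
T(2,0) (trapezoid, 4 panels, h=0.6500): 5.239174
T(1,1) = 5.230421 + (5.230421 − 5.196243)/3 = 5.241814
T(2,1) = 5.239174 + (5.239174 − 5.230421)/3 = 5.242092
T(2,2) = 5.242092 + (5.242092 − 5.241814)/15 = 5.242111

5.2421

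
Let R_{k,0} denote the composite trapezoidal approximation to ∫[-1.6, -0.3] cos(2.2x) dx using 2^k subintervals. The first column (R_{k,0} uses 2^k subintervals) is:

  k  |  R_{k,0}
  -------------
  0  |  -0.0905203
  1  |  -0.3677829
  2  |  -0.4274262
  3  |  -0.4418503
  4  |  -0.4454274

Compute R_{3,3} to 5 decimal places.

Richardson extrapolation on the trapezoidal column (denominator 4−1=3):
R_{1,1} = -0.3677829 + (-0.3677829 − (-0.0905203))/3 = -0.4602038
R_{2,1} = (4·(-0.4274262) − (-0.3677829)) / 3 = -0.4473073
R_{3,1} = (4·(-0.4418503) − (-0.4274262)) / 3 = -0.4466583
R_{2,2} = -0.4473073 + (-0.4473073 − (-0.4602038))/15 = -0.4464475
R_{3,2} = (16·(-0.4466583) − (-0.4473073)) / 15 = -0.4466150
R_{3,3} = -0.4466150 + (-0.4466150 − (-0.4464475))/63 = -0.4466177

-0.44662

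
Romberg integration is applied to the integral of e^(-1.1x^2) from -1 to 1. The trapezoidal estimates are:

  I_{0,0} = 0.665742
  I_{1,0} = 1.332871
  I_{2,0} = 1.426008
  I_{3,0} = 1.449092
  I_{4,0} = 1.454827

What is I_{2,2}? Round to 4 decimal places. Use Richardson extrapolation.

1.4505

I_{1,1} = (4·1.332871 − 0.665742) / 3 = 1.555247
I_{2,1} = (4·1.426008 − 1.332871) / 3 = 1.457054
I_{2,2} = (16·1.457054 − 1.555247) / 15 = 1.450508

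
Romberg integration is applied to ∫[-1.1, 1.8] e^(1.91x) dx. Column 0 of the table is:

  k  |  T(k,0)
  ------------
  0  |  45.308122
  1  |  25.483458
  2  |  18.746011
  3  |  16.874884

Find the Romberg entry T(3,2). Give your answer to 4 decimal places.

16.2346

T(2,1) = 18.746011 + (18.746011 − 25.483458)/3 = 16.500195
T(3,1) = (4·16.874884 − 18.746011) / 3 = 16.251175
T(3,2) = 16.251175 + (16.251175 − 16.500195)/15 = 16.234574
(Column j=1 coincides with Simpson's rule on the same nodes.)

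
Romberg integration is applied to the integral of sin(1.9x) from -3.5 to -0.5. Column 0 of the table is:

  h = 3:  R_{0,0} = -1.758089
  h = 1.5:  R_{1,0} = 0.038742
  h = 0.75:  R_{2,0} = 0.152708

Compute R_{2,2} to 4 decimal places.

R_{1,1} = (4·0.038742 − (-1.758089)) / 3 = 0.637686
R_{2,1} = 0.152708 + (0.152708 − 0.038742)/3 = 0.190697
R_{2,2} = (16·0.190697 − 0.637686) / 15 = 0.160898

0.1609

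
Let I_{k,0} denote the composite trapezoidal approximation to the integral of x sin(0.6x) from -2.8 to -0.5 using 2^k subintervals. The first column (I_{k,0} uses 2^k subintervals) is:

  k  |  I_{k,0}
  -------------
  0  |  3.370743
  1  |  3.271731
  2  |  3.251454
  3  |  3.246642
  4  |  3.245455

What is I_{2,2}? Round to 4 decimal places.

3.2451

Richardson extrapolation on the trapezoidal column (denominator 4−1=3):
I_{1,1} = 3.271731 + (3.271731 − 3.370743)/3 = 3.238727
I_{2,1} = (4·3.251454 − 3.271731) / 3 = 3.244695
I_{2,2} = (16·3.244695 − 3.238727) / 15 = 3.245093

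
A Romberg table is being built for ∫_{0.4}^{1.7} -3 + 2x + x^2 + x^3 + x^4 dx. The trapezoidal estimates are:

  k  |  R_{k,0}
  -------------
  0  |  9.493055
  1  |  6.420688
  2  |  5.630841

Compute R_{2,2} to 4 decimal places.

R_{1,1} = 6.420688 + (6.420688 − 9.493055)/3 = 5.396566
R_{2,1} = 5.630841 + (5.630841 − 6.420688)/3 = 5.367559
R_{2,2} = 5.367559 + (5.367559 − 5.396566)/15 = 5.365625

5.3656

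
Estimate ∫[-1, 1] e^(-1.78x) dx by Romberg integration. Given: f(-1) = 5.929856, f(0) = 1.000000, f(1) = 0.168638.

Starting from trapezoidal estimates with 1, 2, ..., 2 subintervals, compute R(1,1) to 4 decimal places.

3.3662

R(0,0) (trapezoid, 1 panel, h=2.0000): 6.098494
R(1,0) (trapezoid, 2 panels, h=1.0000): 4.049247
R(1,1) = 4.049247 + (4.049247 − 6.098494)/3 = 3.366165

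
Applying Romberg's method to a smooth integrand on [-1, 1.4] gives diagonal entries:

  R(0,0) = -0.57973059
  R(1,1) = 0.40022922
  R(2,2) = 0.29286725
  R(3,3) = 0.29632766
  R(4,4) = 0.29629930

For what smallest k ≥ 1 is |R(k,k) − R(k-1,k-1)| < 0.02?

k = 3

|R(1,1) − R(0,0)| = 0.97995981 ≥ 0.02
|R(2,2) − R(1,1)| = 0.10736197 ≥ 0.02
|R(3,3) − R(2,2)| = 0.00346041 < 0.02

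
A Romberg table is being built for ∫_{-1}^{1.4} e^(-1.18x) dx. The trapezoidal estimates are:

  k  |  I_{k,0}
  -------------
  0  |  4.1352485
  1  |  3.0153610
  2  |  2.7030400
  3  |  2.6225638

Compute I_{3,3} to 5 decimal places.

I_{1,1} = 3.0153610 + (3.0153610 − 4.1352485)/3 = 2.6420652
I_{2,1} = 2.7030400 + (2.7030400 − 3.0153610)/3 = 2.5989330
I_{3,1} = 2.6225638 + (2.6225638 − 2.7030400)/3 = 2.5957384
I_{2,2} = (16·2.5989330 − 2.6420652) / 15 = 2.5960575
I_{3,2} = 2.5957384 + (2.5957384 − 2.5989330)/15 = 2.5955254
I_{3,3} = (64·2.5955254 − 2.5960575) / 63 = 2.5955170

2.59552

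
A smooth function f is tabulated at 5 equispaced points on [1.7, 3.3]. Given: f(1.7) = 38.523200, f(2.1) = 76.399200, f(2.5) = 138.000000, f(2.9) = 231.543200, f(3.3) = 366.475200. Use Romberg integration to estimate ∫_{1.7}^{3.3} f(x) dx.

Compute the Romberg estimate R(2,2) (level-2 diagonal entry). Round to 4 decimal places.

255.0248

R(0,0) (trapezoid, 1 panel, h=1.6000): 323.998720
R(1,0) (trapezoid, 2 panels, h=0.8000): 272.399360
R(2,0) (trapezoid, 4 panels, h=0.4000): 259.376640
R(1,1) = 272.399360 + (272.399360 − 323.998720)/3 = 255.199573
R(2,1) = 259.376640 + (259.376640 − 272.399360)/3 = 255.035733
R(2,2) = 255.035733 + (255.035733 − 255.199573)/15 = 255.024810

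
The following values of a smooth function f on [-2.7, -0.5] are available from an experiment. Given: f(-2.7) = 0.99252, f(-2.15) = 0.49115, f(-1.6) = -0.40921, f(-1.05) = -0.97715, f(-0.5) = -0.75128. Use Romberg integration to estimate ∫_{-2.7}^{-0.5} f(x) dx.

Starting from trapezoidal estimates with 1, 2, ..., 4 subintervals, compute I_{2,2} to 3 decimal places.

-0.459

I_{0,0} (trapezoid, 1 panel, h=2.2000): 0.26536
I_{1,0} (trapezoid, 2 panels, h=1.1000): -0.31745
I_{2,0} (trapezoid, 4 panels, h=0.5500): -0.42602
I_{1,1} = -0.31745 + (-0.31745 − 0.26536)/3 = -0.51172
I_{2,1} = -0.42602 + (-0.42602 − (-0.31745))/3 = -0.46221
I_{2,2} = -0.46221 + (-0.46221 − (-0.51172))/15 = -0.45891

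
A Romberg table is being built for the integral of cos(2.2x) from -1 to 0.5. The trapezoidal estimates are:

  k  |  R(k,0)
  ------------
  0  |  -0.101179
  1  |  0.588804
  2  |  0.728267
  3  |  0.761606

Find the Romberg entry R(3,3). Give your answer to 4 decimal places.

0.7726

Richardson extrapolation on the trapezoidal column (denominator 4−1=3):
R(1,1) = (4·0.588804 − (-0.101179)) / 3 = 0.818798
R(2,1) = 0.728267 + (0.728267 − 0.588804)/3 = 0.774755
R(3,1) = 0.761606 + (0.761606 − 0.728267)/3 = 0.772719
R(2,2) = 0.774755 + (0.774755 − 0.818798)/15 = 0.771819
R(3,2) = 0.772719 + (0.772719 − 0.774755)/15 = 0.772583
R(3,3) = 0.772583 + (0.772583 − 0.771819)/63 = 0.772595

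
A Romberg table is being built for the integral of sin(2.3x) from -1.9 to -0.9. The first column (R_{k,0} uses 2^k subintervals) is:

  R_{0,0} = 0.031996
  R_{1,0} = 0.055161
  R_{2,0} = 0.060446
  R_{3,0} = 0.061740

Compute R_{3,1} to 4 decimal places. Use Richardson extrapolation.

Richardson extrapolation on the trapezoidal column (denominator 4−1=3):
R_{3,1} = 0.061740 + (0.061740 − 0.060446)/3 = 0.062171

0.0622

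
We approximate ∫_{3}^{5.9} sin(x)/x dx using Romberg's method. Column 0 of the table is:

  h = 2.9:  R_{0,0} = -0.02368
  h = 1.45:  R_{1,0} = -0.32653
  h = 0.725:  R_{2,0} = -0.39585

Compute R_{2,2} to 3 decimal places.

R_{1,1} = -0.32653 + (-0.32653 − (-0.02368))/3 = -0.42748
R_{2,1} = -0.39585 + (-0.39585 − (-0.32653))/3 = -0.41896
R_{2,2} = -0.41896 + (-0.41896 − (-0.42748))/15 = -0.41839

-0.418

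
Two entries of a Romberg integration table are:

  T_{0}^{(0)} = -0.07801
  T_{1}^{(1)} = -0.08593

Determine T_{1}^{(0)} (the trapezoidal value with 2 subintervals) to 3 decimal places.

-0.084

From T_{1}^{(1)} = (4·T_{1}^{(0)} − T_{0}^{(0)})/3, solve for T_{1}^{(0)}:
4·T_{1}^{(0)} = 3·(-0.08593) + (-0.07801) = -0.33580
T_{1}^{(0)} = -0.08395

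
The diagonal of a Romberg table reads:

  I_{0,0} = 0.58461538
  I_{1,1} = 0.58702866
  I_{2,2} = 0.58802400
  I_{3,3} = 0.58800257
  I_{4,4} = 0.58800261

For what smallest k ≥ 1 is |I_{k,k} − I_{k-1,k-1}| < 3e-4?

|I_{1,1} − I_{0,0}| = 0.00241328 ≥ 3e-4
|I_{2,2} − I_{1,1}| = 0.00099534 ≥ 3e-4
|I_{3,3} − I_{2,2}| = 0.00002143 < 3e-4

k = 3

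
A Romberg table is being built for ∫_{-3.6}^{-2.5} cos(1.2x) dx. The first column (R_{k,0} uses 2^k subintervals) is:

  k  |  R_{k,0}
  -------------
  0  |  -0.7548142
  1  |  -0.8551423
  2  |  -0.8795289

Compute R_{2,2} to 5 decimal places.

R_{1,1} = (4·(-0.8551423) − (-0.7548142)) / 3 = -0.8885850
R_{2,1} = -0.8795289 + (-0.8795289 − (-0.8551423))/3 = -0.8876578
R_{2,2} = -0.8876578 + (-0.8876578 − (-0.8885850))/15 = -0.8875960

-0.88760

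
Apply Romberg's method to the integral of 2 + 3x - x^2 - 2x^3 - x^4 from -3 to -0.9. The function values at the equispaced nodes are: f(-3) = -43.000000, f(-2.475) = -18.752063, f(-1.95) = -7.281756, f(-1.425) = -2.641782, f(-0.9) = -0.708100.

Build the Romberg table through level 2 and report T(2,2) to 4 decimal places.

T(0,0) (trapezoid, 1 panel, h=2.1000): -45.893505
T(1,0) (trapezoid, 2 panels, h=1.0500): -30.592596
T(2,0) (trapezoid, 4 panels, h=0.5250): -26.528067
T(1,1) = -30.592596 + (-30.592596 − (-45.893505))/3 = -25.492293
T(2,1) = -26.528067 + (-26.528067 − (-30.592596))/3 = -25.173224
T(2,2) = -25.173224 + (-25.173224 − (-25.492293))/15 = -25.151953

-25.1520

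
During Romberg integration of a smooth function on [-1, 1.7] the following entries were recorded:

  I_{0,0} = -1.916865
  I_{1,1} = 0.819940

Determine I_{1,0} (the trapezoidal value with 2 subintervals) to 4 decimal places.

0.1357

From I_{1,1} = (4·I_{1,0} − I_{0,0})/3, solve for I_{1,0}:
4·I_{1,0} = 3·0.819940 + (-1.916865) = 0.542955
I_{1,0} = 0.135739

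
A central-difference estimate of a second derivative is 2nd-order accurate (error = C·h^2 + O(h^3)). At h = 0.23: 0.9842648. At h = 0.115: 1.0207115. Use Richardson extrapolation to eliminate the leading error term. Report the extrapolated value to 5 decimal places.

1.03286

The leading error scales as h^2; refining by a factor of 2 reduces it by 2^2 = 4.
Extrapolated value = (4·A(h/2) − A(h)) / (4 − 1)
= (4·1.0207115 − 0.9842648) / 3
= 3.0985812 / 3 = 1.0328604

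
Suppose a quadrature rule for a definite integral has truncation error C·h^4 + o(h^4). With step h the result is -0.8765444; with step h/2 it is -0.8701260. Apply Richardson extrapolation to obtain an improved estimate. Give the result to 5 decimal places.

The leading error scales as h^4; refining by a factor of 2 reduces it by 2^4 = 16.
Extrapolated value = (16·A(h/2) − A(h)) / (16 − 1)
= (16·(-0.8701260) − (-0.8765444)) / 15
= -13.0454716 / 15 = -0.8696981

-0.86970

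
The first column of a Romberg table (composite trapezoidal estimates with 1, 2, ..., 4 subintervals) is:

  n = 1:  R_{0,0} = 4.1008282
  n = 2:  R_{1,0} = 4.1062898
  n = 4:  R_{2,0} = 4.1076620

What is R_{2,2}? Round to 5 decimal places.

4.10812

R_{1,1} = 4.1062898 + (4.1062898 − 4.1008282)/3 = 4.1081103
R_{2,1} = (4·4.1076620 − 4.1062898) / 3 = 4.1081194
R_{2,2} = (16·4.1081194 − 4.1081103) / 15 = 4.1081200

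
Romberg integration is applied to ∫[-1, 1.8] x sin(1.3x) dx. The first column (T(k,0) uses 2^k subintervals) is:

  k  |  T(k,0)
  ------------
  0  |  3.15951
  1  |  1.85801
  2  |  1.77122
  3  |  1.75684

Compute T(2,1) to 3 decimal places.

1.742

Richardson extrapolation on the trapezoidal column (denominator 4−1=3):
T(2,1) = 1.77122 + (1.77122 − 1.85801)/3 = 1.74229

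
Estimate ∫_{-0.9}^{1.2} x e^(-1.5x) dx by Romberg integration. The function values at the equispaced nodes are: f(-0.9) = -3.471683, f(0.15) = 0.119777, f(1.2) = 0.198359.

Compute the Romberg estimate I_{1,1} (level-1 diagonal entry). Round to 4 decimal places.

-0.9780

I_{0,0} (trapezoid, 1 panel, h=2.1000): -3.436990
I_{1,0} (trapezoid, 2 panels, h=1.0500): -1.592729
I_{1,1} = -1.592729 + (-1.592729 − (-3.436990))/3 = -0.977975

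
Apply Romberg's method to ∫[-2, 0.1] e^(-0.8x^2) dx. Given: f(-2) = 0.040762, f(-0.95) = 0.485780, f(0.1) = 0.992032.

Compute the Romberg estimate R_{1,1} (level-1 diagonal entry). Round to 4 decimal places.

R_{0,0} (trapezoid, 1 panel, h=2.1000): 1.084434
R_{1,0} (trapezoid, 2 panels, h=1.0500): 1.052286
R_{1,1} = 1.052286 + (1.052286 − 1.084434)/3 = 1.041570

1.0416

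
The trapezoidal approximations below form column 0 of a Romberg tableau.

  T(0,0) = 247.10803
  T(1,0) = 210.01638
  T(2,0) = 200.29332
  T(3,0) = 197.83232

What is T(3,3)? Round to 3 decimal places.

Richardson extrapolation on the trapezoidal column (denominator 4−1=3):
T(1,1) = (4·210.01638 − 247.10803) / 3 = 197.65250
T(2,1) = 200.29332 + (200.29332 − 210.01638)/3 = 197.05230
T(3,1) = (4·197.83232 − 200.29332) / 3 = 197.01199
T(2,2) = 197.05230 + (197.05230 − 197.65250)/15 = 197.01229
T(3,2) = (16·197.01199 − 197.05230) / 15 = 197.00930
T(3,3) = (64·197.00930 − 197.01229) / 63 = 197.00925

197.009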